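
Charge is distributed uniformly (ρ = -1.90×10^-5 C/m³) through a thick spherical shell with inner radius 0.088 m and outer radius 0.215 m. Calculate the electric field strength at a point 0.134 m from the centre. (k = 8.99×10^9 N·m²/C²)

Take a concentric spherical Gaussian surface of radius r = 0.134 m (within the shell material, 0.088 m < r < 0.215 m).
Only the shell between 0.088 m and r is enclosed: Q_enc = ρ·(4π/3)(r³ − a³) = (-1.90e-5)·(4π/3)·((0.134)³ − (0.088)³) = -1.373×10^-7 C.
Gauss's law: E·4πr² = Q_enc/ε₀.
E = k|Q_enc|/r² = (8.99×10^9)(1.373×10^-7)/(0.134)² = 6.87e4 N/C.

E = 6.87e4 N/C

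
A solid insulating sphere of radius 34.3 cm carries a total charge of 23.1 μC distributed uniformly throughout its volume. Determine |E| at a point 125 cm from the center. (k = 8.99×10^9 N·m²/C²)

E = 1.33×10^5 N/C

Use a concentric Gaussian sphere at r = 125 cm (r > R, so the entire charge is enclosed).
Q_enc = 23.1 μC = 2.31e-5 C.
Applying ∮E·dA = Q_enc/ε₀ with Φ = E(4πr²):
E = k|Q_enc|/r² = (8.99×10^9)(2.31×10^-5)/(1.25)² = 1.33e5 N/C.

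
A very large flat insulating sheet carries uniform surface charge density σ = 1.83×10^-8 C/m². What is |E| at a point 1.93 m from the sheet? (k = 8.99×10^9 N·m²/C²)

Choose a cylindrical pillbox piercing the sheet, end faces (area A) parallel to it.
Only the two end caps contribute flux: Φ = 2EA. With Q_enc = σA, Gauss's law gives E = |σ|/(2ε₀).
E = 2πk|σ| = 2π(8.99×10^9)(1.83×10^-8) = 1.03×10^3 N/C.

|E| = 1.03×10^3 V/m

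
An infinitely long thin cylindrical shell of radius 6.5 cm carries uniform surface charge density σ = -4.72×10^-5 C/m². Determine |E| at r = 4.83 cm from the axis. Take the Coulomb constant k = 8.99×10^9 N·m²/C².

|E| = 0 V/m

Coaxial Gaussian cylinder, radius r = 4.83 cm, length L (r < 6.5 cm, inside the shell).
All the surface charge lies outside this cylinder: Q_enc = 0, hence E = 0.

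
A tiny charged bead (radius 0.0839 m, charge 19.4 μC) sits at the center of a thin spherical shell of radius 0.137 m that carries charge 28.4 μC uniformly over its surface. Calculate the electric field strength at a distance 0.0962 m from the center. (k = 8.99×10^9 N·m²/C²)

|E| = 1.88e7 N/C

Use a concentric Gaussian sphere at r = 0.0962 m (between the bodies, 0.0839 m < r < 0.137 m).
Only the inner charge is enclosed; the outer shell contributes nothing inside itself. Q_enc = 19.4 μC = 1.94e-5 C.
Since E is radial and uniform over the Gaussian sphere, Φ = E·4πr² = Q_enc/ε₀.
E = k|Q_enc|/r² = (8.99×10^9)(1.94×10^-5)/(0.0962)² = 1.88×10^7 N/C.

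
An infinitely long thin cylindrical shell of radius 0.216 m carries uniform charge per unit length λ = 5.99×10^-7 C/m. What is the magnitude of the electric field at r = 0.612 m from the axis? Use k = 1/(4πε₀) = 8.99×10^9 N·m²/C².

|E| = 1.76e4 N/C

By cylindrical symmetry E is radial; use a coaxial Gaussian cylinder of radius 0.612 m and length L (r > 0.216 m).
The full line charge is enclosed: λ_enc = 5.99×10^-7 C/m.
By Gauss's law (flux through the curved wall only), E·2πrL = λ_enc L/ε₀.
E = 2k|λ_enc|/r = 2(8.99×10^9)(5.99×10^-7)/(0.612) = 1.76×10^4 N/C.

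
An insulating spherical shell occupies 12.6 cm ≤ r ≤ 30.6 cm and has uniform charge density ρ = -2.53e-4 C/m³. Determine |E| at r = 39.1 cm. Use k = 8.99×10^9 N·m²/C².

|E| = 1.66×10^6 N/C

Symmetry ⇒ E = E(r) r̂. Gaussian sphere of radius r = 39.1 cm (r > 30.6 cm, enclosing the whole shell).
Q_enc = ρ·(4π/3)(b³ − a³) = (-2.53×10^-4)·(4π/3)·((0.306)³ − (0.126)³) = -2.825e-5 C.
Gauss's law: E·4πr² = Q_enc/ε₀.
E = k|Q_enc|/r² = (8.99×10^9)(2.825×10^-5)/(0.391)² = 1.66e6 N/C.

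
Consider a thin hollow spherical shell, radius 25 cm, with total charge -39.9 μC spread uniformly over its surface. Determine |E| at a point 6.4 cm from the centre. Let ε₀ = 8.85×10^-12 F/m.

Use a concentric Gaussian sphere at r = 6.4 cm (inside the shell, r < 25 cm).
No charge lies within this surface, so Q_enc = 0 and Gauss's law gives E·4πr² = 0 ⇒ E = 0.

E = 0 (no enclosed charge)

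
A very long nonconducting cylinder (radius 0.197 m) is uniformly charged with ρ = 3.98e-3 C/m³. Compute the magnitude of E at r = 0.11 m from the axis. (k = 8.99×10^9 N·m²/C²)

Coaxial Gaussian cylinder, radius r = 0.11 m, length L (r < R).
Enclosed charge per unit length: λ_enc = ρ·πr² = (3.98×10^-3)π(0.11)² = 1.513×10^-4 C/m.
By Gauss's law (flux through the curved wall only), E·2πrL = λ_enc L/ε₀.
E = 2k|λ_enc|/r = 2(8.99×10^9)(1.513×10^-4)/(0.11) = 2.47e7 N/C.

E = 2.47×10^7 V/m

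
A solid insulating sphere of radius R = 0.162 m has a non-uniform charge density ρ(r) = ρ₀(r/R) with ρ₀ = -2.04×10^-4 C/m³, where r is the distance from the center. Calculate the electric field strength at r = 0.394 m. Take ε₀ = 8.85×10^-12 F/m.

E ≈ 1.58e5 N/C

By spherical symmetry E is radial; choose a Gaussian sphere of radius r = 0.394 m (r > R, all charge enclosed).
Q_enc = 4π ∫₀^R ρ₀(r'/R)^1 r'² dr' = 4πρ₀R³/4 = -2.725×10^-6 C.
Applying ∮E·dA = Q_enc/ε₀ with Φ = E(4πr²):
E = |Q_enc|/(4πε₀r²) = (2.725×10^-6)/(4π·8.85×10^-12·(0.394)²) = 1.58×10^5 N/C.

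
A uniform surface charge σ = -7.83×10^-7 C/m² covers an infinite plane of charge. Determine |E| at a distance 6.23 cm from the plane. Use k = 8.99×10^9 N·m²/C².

E ≈ 4.42×10^4 N/C

By planar symmetry E is perpendicular to the sheet and uniform; use a Gaussian pillbox with flat faces of area A on each side of the sheet.
Only the two end caps contribute flux: Φ = 2EA. With Q_enc = σA, Gauss's law gives E = |σ|/(2ε₀).
E = 2πk|σ| = 2π(8.99×10^9)(7.83e-7) = 4.42e4 N/C.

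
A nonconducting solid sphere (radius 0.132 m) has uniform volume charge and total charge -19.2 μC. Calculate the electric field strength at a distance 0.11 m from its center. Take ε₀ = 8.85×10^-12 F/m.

Use a concentric Gaussian sphere at r = 0.11 m (r < R).
For a uniform sphere the enclosed fraction is (r/R)³, so Q_enc = (-19.2 μC)(0.11/0.132)³ = -1.111×10^-5 C.
By Gauss's law, ∮E·dA = E·4πr² = Q_enc/ε₀.
E = |Q_enc|/(4πε₀r²) = (1.111×10^-5)/(4π·8.85×10^-12·(0.11)²) = 8.26×10^6 N/C.

E = 8.26×10^6 N/C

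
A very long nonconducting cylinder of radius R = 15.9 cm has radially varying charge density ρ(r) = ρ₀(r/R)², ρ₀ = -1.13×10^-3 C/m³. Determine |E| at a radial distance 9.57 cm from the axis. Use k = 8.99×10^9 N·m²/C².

By cylindrical symmetry E is radial; use a coaxial Gaussian cylinder of radius 9.57 cm and length L (r < R).
λ_enc = ∫₀^r ρ(r')·2πr' dr' = (2πρ₀/R²)·r^4/4 = -5.889×10^-6 C/m.
By Gauss's law (flux through the curved wall only), E·2πrL = λ_enc L/ε₀.
E = 2k|λ_enc|/r = 2(8.99×10^9)(5.889×10^-6)/(0.0957) = 1.11e6 N/C.

1.11×10^6 N/C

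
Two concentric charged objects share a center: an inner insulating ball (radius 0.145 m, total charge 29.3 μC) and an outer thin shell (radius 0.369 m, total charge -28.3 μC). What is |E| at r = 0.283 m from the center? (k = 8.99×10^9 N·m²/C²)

|E| = 3.29×10^6 N/C

By spherical symmetry E is radial; choose a Gaussian sphere of radius r = 0.283 m (between the bodies, 0.145 m < r < 0.369 m).
The shell at 0.369 m lies outside the Gaussian surface, so Q_enc = 29.3 μC = 2.93×10^-5 C.
Applying ∮E·dA = Q_enc/ε₀ with Φ = E(4πr²):
E = k|Q_enc|/r² = (8.99×10^9)(2.93e-5)/(0.283)² = 3.29×10^6 N/C.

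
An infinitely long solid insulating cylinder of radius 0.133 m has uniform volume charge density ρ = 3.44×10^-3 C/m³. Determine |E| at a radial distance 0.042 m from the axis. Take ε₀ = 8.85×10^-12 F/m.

|E| ≈ 8.16e6 N/C

Choose a coaxial cylinder of radius r = 0.042 m (arbitrary length L) as the Gaussian surface (r < R).
Enclosed charge per unit length: λ_enc = ρ·πr² = (3.44×10^-3)π(0.042)² = 1.906×10^-5 C/m.
By Gauss's law (flux through the curved wall only), E·2πrL = λ_enc L/ε₀.
E = |λ_enc|/(2πε₀r) = (1.906e-5)/(2π·8.85×10^-12·0.042) = 8.16e6 N/C.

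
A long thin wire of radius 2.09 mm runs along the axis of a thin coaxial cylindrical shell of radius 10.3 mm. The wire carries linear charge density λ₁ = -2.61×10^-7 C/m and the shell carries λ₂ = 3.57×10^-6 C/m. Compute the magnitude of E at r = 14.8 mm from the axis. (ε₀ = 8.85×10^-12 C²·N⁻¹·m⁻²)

Coaxial Gaussian cylinder, radius r = 14.8 mm, length L (r > 10.3 mm, enclosing both).
λ_enc = λ₁ + λ₂ = (-2.61e-7) + (3.57×10^-6) = 3.309e-6 C/m.
Since E is radial and uniform over the curved surface, Φ = E·2πrL = Q_enc/ε₀ = λ_enc L/ε₀.
E = |λ_enc|/(2πε₀r) = (3.309e-6)/(2π·8.85×10^-12·0.0148) = 4.02e6 N/C.

|E| ≈ 4.02×10^6 V/m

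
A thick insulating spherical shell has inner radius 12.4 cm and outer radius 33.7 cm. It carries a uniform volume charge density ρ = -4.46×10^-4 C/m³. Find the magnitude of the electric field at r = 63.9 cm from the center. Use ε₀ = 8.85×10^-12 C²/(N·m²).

Symmetry ⇒ E = E(r) r̂. Gaussian sphere of radius r = 63.9 cm (r > 33.7 cm, enclosing the whole shell).
Q_enc = ρ·(4π/3)(b³ − a³) = (-4.46×10^-4)·(4π/3)·((0.337)³ − (0.124)³) = -6.794e-5 C.
Since E is radial and uniform over the Gaussian sphere, Φ = E·4πr² = Q_enc/ε₀.
E = |Q_enc|/(4πε₀r²) = (6.794e-5)/(4π·8.85×10^-12·(0.639)²) = 1.50×10^6 N/C.

|E| ≈ 1.50e6 V/m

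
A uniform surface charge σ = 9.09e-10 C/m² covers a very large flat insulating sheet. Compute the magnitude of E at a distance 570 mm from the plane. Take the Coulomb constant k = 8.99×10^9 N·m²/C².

The symmetry is planar: E is normal to the sheet and the same magnitude on both sides. Take a pillbox straddling the sheet with end-cap area A.
Flux Φ = 2EA and Q_enc = σA, so 2EA = σA/ε₀ ⇒ E = |σ|/(2ε₀), independent of distance.
E = 2πk|σ| = 2π(8.99×10^9)(9.09×10^-10) = 51.3 N/C.

|E| ≈ 51.3 N/C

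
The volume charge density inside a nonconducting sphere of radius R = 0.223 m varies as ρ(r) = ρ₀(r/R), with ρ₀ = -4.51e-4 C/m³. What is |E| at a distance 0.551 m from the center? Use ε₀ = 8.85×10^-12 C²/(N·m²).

|E| = 4.65×10^5 V/m

Take a concentric spherical Gaussian surface of radius r = 0.551 m (r > R, all charge enclosed).
Q_enc = 4π ∫₀^R ρ₀(r'/R)^1 r'² dr' = 4πρ₀R³/4 = -1.571e-5 C.
By Gauss's law, ∮E·dA = E·4πr² = Q_enc/ε₀.
E = |Q_enc|/(4πε₀r²) = (1.571×10^-5)/(4π·8.85×10^-12·(0.551)²) = 4.65×10^5 N/C.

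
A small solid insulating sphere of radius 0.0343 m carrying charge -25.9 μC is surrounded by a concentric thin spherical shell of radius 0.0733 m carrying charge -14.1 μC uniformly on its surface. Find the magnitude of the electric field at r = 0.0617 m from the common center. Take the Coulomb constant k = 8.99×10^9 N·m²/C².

Take a concentric spherical Gaussian surface of radius r = 0.0617 m (between the bodies, 0.0343 m < r < 0.0733 m).
The shell at 0.0733 m lies outside the Gaussian surface, so Q_enc = -25.9 μC = -2.59×10^-5 C.
By Gauss's law, ∮E·dA = E·4πr² = Q_enc/ε₀.
E = k|Q_enc|/r² = (8.99×10^9)(2.59e-5)/(0.0617)² = 6.12×10^7 N/C.

E ≈ 6.12×10^7 N/C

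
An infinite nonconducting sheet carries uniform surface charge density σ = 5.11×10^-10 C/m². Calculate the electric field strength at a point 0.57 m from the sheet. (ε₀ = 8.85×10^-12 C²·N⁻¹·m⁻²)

The symmetry is planar: E is normal to the sheet and the same magnitude on both sides. Take a pillbox straddling the sheet with end-cap area A.
Only the two end caps contribute flux: Φ = 2EA. With Q_enc = σA, Gauss's law gives E = |σ|/(2ε₀).
E = |σ|/(2ε₀) = (5.11×10^-10)/(2·8.85×10^-12) = 28.9 N/C.

|E| ≈ 28.9 V/m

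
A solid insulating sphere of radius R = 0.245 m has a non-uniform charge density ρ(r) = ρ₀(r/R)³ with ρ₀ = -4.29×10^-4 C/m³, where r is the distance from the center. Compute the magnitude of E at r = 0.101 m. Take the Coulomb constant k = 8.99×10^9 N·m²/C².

Use a concentric Gaussian sphere at r = 0.101 m (r < R).
Integrate the density: Q_enc = 4π ∫₀^r ρ₀(r'/R)^3 r'² dr' = 4πρ₀ r^6/(6·R³) = -6.486×10^-8 C.
Gauss's law: E·4πr² = Q_enc/ε₀.
E = k|Q_enc|/r² = (8.99×10^9)(6.486e-8)/(0.101)² = 5.72×10^4 N/C.

|E| = 5.72e4 N/C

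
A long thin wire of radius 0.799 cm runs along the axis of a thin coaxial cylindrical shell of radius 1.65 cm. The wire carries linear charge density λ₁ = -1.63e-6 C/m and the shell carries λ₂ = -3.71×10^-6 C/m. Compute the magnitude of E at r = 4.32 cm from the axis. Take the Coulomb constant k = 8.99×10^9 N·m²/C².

Take a coaxial cylindrical Gaussian surface of radius r = 4.32 cm and length L (r > 1.65 cm, enclosing both).
λ_enc = λ₁ + λ₂ = (-1.63×10^-6) + (-3.71e-6) = -5.34e-6 C/m.
Since E is radial and uniform over the curved surface, Φ = E·2πrL = Q_enc/ε₀ = λ_enc L/ε₀.
E = 2k|λ_enc|/r = 2(8.99×10^9)(5.34e-6)/(0.0432) = 2.22e6 N/C.

E = 2.22×10^6 N/C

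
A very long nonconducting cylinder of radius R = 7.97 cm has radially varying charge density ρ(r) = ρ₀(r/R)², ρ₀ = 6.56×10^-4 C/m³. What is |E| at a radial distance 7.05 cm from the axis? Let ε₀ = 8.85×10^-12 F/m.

Choose a coaxial cylinder of radius r = 7.05 cm (arbitrary length L) as the Gaussian surface (r < R).
λ_enc = ∫₀^r ρ(r')·2πr' dr' = (2πρ₀/R²)·r^4/4 = 4.007×10^-6 C/m.
Since E is radial and uniform over the curved surface, Φ = E·2πrL = Q_enc/ε₀ = λ_enc L/ε₀.
E = |λ_enc|/(2πε₀r) = (4.007×10^-6)/(2π·8.85×10^-12·0.0705) = 1.02×10^6 N/C.

|E| = 1.02×10^6 V/m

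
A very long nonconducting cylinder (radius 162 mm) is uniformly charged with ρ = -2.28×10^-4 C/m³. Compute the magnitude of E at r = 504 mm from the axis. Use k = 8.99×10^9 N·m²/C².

E = 6.71×10^5 N/C

Coaxial Gaussian cylinder, radius r = 504 mm, length L (r > 162 mm, full cross-section enclosed).
λ_enc = ρ·πR² = (-2.28×10^-4)π(0.162)² = -1.88e-5 C/m.
By Gauss's law (flux through the curved wall only), E·2πrL = λ_enc L/ε₀.
E = 2k|λ_enc|/r = 2(8.99×10^9)(1.88e-5)/(0.504) = 6.71e5 N/C.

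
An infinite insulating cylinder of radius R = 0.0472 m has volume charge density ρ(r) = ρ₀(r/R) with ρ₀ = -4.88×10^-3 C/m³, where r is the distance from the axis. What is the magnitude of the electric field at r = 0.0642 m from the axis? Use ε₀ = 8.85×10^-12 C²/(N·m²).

E = 6.38×10^6 V/m

Coaxial Gaussian cylinder, radius r = 0.0642 m, length L (r > R, full charge per length enclosed).
λ_enc = 2π ∫₀^R ρ₀(r'/R)^1 r' dr' = 2πρ₀R²/3 = -2.277e-5 C/m.
Applying ∮E·dA = Q_enc/ε₀ with the end caps contributing no flux:
E = |λ_enc|/(2πε₀r) = (2.277×10^-5)/(2π·8.85×10^-12·0.0642) = 6.38×10^6 N/C.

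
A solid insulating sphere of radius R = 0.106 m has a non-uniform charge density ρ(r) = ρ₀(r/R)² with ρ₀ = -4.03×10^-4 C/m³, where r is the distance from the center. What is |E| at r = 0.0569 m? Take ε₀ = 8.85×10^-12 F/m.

Take a concentric spherical Gaussian surface of radius r = 0.0569 m (r < R).
Integrate the density: Q_enc = 4π ∫₀^r ρ₀(r'/R)^2 r'² dr' = 4πρ₀ r^5/(5·R²) = -5.376e-8 C.
By Gauss's law, ∮E·dA = E·4πr² = Q_enc/ε₀.
E = |Q_enc|/(4πε₀r²) = (5.376×10^-8)/(4π·8.85×10^-12·(0.0569)²) = 1.49×10^5 N/C.

E ≈ 1.49×10^5 N/C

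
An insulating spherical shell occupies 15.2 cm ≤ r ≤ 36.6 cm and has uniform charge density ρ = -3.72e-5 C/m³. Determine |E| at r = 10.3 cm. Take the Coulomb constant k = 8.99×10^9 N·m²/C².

E = 0

Take a concentric spherical Gaussian surface of radius r = 10.3 cm (r < 15.2 cm, inside the empty cavity).
No charge is enclosed, so by Gauss's law E·4πr² = 0 ⇒ E = 0.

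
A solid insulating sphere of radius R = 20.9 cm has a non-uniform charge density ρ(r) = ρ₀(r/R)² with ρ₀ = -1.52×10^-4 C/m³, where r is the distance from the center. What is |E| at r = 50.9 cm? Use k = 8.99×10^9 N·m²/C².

By spherical symmetry E is radial; choose a Gaussian sphere of radius r = 50.9 cm (r > R, all charge enclosed).
Q_enc = 4π ∫₀^R ρ₀(r'/R)^2 r'² dr' = 4πρ₀R³/5 = -3.488×10^-6 C.
Applying ∮E·dA = Q_enc/ε₀ with Φ = E(4πr²):
E = k|Q_enc|/r² = (8.99×10^9)(3.488e-6)/(0.509)² = 1.21×10^5 N/C.

1.21×10^5 N/C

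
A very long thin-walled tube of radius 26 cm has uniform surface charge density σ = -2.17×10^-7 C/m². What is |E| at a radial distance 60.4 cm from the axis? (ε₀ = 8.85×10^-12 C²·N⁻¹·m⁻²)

E = 1.06×10^4 N/C

Take a coaxial cylindrical Gaussian surface of radius r = 60.4 cm and length L (r > 26 cm).
The whole shell is enclosed: λ_enc = σ·2πR = (-2.17×10^-7)·2π·(0.26) = -3.545e-7 C/m.
By Gauss's law (flux through the curved wall only), E·2πrL = λ_enc L/ε₀.
E = |λ_enc|/(2πε₀r) = (3.545e-7)/(2π·8.85×10^-12·0.604) = 1.06×10^4 N/C.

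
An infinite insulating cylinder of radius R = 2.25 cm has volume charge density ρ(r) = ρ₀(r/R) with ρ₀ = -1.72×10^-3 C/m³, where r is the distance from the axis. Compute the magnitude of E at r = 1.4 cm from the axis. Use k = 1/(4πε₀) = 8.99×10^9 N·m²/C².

E = 5.64e5 V/m

Take a coaxial cylindrical Gaussian surface of radius r = 1.4 cm and length L (r < R).
λ_enc = ∫₀^r ρ(r')·2πr' dr' = (2πρ₀/R)·r^3/3 = -4.393×10^-7 C/m.
Since E is radial and uniform over the curved surface, Φ = E·2πrL = Q_enc/ε₀ = λ_enc L/ε₀.
E = 2k|λ_enc|/r = 2(8.99×10^9)(4.393×10^-7)/(0.014) = 5.64e5 N/C.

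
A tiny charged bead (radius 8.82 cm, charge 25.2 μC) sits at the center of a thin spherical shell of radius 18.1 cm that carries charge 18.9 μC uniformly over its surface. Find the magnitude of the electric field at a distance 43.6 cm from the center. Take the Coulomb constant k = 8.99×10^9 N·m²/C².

Use a concentric Gaussian sphere at r = 43.6 cm (r > 18.1 cm, enclosing both).
Q_enc = (25.2 μC) + (18.9 μC) = 4.41×10^-5 C.
Applying ∮E·dA = Q_enc/ε₀ with Φ = E(4πr²):
E = k|Q_enc|/r² = (8.99×10^9)(4.41e-5)/(0.436)² = 2.09×10^6 N/C.

E = 2.09e6 N/C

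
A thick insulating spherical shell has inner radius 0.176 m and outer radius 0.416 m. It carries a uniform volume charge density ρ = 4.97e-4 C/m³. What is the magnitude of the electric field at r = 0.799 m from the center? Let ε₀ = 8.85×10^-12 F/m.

1.95e6 N/C

By spherical symmetry E is radial; choose a Gaussian sphere of radius r = 0.799 m (r > 0.416 m, enclosing the whole shell).
Q_enc = ρ·(4π/3)(b³ − a³) = (4.97×10^-4)·(4π/3)·((0.416)³ − (0.176)³) = 1.385×10^-4 C.
Gauss's law: E·4πr² = Q_enc/ε₀.
E = |Q_enc|/(4πε₀r²) = (1.385e-4)/(4π·8.85×10^-12·(0.799)²) = 1.95×10^6 N/C.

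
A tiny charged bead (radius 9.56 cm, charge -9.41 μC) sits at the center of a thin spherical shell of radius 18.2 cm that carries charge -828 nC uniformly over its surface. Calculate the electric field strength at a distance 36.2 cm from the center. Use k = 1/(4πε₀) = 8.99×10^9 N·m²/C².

E ≈ 7.02×10^5 V/m

Use a concentric Gaussian sphere at r = 36.2 cm (r > 18.2 cm, enclosing both).
Q_enc = (-9.41 μC) + (-828 nC) = -1.024×10^-5 C.
Applying ∮E·dA = Q_enc/ε₀ with Φ = E(4πr²):
E = k|Q_enc|/r² = (8.99×10^9)(1.024×10^-5)/(0.362)² = 7.02×10^5 N/C.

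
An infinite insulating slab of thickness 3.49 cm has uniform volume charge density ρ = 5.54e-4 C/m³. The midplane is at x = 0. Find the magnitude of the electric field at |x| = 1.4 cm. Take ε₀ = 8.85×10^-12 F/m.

By symmetry E is perpendicular to the slab. A Gaussian pillbox from −1.4 cm to +1.4 cm (face area A) lies entirely within the slab.
Q_enc = ρ·(2x)·A and flux = 2EA, so 2EA = 2ρxA/ε₀ ⇒ E = |ρ|x/ε₀.
E = (5.54e-4)(0.014)/(8.85×10^-12) = 8.76×10^5 N/C.

|E| ≈ 8.76e5 N/C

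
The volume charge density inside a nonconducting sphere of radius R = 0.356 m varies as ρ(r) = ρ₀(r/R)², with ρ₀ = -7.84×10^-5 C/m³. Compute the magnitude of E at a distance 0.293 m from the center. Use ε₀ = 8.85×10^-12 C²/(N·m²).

E = 3.52×10^5 N/C

Take a concentric spherical Gaussian surface of radius r = 0.293 m (r < R).
Q_enc = ∫₀^r ρ(r')·4πr'² dr' = (4πρ₀/R²) ∫₀^r r'^4 dr' = 4πρ₀ r^5/(5·R²) = -3.357×10^-6 C.
Since E is radial and uniform over the Gaussian sphere, Φ = E·4πr² = Q_enc/ε₀.
E = |Q_enc|/(4πε₀r²) = (3.357e-6)/(4π·8.85×10^-12·(0.293)²) = 3.52×10^5 N/C.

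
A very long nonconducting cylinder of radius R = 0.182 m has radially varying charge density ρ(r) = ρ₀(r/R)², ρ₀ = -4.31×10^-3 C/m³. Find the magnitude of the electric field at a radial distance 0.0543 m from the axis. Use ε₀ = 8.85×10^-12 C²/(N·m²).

|E| = 5.88×10^5 N/C

Coaxial Gaussian cylinder, radius r = 0.0543 m, length L (r < R).
λ_enc = ∫₀^r ρ(r')·2πr' dr' = (2πρ₀/R²)·r^4/4 = -1.777e-6 C/m.
Since E is radial and uniform over the curved surface, Φ = E·2πrL = Q_enc/ε₀ = λ_enc L/ε₀.
E = |λ_enc|/(2πε₀r) = (1.777×10^-6)/(2π·8.85×10^-12·0.0543) = 5.88e5 N/C.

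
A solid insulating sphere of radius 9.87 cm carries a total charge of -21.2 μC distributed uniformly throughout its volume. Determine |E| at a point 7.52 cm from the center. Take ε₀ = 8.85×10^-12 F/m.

E ≈ 1.49×10^7 N/C

Take a concentric spherical Gaussian surface of radius r = 7.52 cm (r < R).
Only the charge within r is enclosed: Q_enc = Q·(r/R)³ = (-21.2 μC)·(7.52 cm/9.87 cm)³ = -9.376e-6 C.
By Gauss's law, ∮E·dA = E·4πr² = Q_enc/ε₀.
E = |Q_enc|/(4πε₀r²) = (9.376×10^-6)/(4π·8.85×10^-12·(0.0752)²) = 1.49e7 N/C.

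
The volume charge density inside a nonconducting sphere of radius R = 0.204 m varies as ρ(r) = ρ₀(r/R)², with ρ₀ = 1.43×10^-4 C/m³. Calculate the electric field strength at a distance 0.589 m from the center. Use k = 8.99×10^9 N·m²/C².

E = 7.91e4 V/m

Symmetry ⇒ E = E(r) r̂. Gaussian sphere of radius r = 0.589 m (r > R, all charge enclosed).
Q_enc = 4π ∫₀^R ρ₀(r'/R)^2 r'² dr' = 4πρ₀R³/5 = 3.051×10^-6 C.
Applying ∮E·dA = Q_enc/ε₀ with Φ = E(4πr²):
E = k|Q_enc|/r² = (8.99×10^9)(3.051×10^-6)/(0.589)² = 7.91×10^4 N/C.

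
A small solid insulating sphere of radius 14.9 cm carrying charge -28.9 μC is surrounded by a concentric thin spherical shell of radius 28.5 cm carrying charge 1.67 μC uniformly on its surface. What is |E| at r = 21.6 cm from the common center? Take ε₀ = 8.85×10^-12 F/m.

|E| ≈ 5.57e6 N/C

Symmetry ⇒ E = E(r) r̂. Gaussian sphere of radius r = 21.6 cm (between the bodies, 14.9 cm < r < 28.5 cm).
Only the inner charge is enclosed; the outer shell contributes nothing inside itself. Q_enc = -28.9 μC = -2.89e-5 C.
By Gauss's law, ∮E·dA = E·4πr² = Q_enc/ε₀.
E = |Q_enc|/(4πε₀r²) = (2.89e-5)/(4π·8.85×10^-12·(0.216)²) = 5.57×10^6 N/C.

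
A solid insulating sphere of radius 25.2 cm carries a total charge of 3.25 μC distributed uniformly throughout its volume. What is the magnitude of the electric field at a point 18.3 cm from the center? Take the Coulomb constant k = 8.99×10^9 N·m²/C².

|E| = 3.34×10^5 N/C

By spherical symmetry E is radial; choose a Gaussian sphere of radius r = 18.3 cm (r < R).
Only the charge within r is enclosed: Q_enc = Q·(r/R)³ = (3.25 μC)·(18.3 cm/25.2 cm)³ = 1.245×10^-6 C.
By Gauss's law, ∮E·dA = E·4πr² = Q_enc/ε₀.
E = k|Q_enc|/r² = (8.99×10^9)(1.245×10^-6)/(0.183)² = 3.34e5 N/C.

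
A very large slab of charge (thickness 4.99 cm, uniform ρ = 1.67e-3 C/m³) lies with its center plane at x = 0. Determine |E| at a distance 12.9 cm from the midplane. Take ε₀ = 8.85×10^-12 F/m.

|E| ≈ 4.71×10^6 N/C

The point |x| = 12.9 cm lies outside the slab (half-thickness 0.02495 m). A symmetric pillbox spanning the full slab encloses Q_enc = ρ·d·A.
Flux = 2EA ⇒ E = |ρ|d/(2ε₀), independent of distance outside.
E = (1.67e-3)(0.0499)/(2·8.85×10^-12) = 4.71e6 N/C.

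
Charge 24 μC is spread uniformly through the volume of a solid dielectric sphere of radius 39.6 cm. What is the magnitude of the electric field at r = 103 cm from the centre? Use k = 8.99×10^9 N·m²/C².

|E| ≈ 2.03e5 V/m

By spherical symmetry E is radial; choose a Gaussian sphere of radius r = 103 cm (r > R, so the entire charge is enclosed).
Q_enc = 24 μC = 2.40e-5 C.
Gauss's law: E·4πr² = Q_enc/ε₀.
E = k|Q_enc|/r² = (8.99×10^9)(2.40e-5)/(1.03)² = 2.03×10^5 N/C.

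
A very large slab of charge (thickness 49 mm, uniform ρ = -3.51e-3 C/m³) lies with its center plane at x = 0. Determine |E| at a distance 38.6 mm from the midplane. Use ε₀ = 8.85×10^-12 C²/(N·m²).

The point |x| = 38.6 mm lies outside the slab (half-thickness 0.0245 m). A symmetric pillbox spanning the full slab encloses Q_enc = ρ·d·A.
Flux = 2EA ⇒ E = |ρ|d/(2ε₀), independent of distance outside.
E = (3.51×10^-3)(0.049)/(2·8.85×10^-12) = 9.72×10^6 N/C.

|E| = 9.72×10^6 N/C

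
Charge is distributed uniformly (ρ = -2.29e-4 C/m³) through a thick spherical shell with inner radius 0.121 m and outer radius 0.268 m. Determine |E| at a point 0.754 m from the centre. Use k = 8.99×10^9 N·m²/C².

By spherical symmetry E is radial; choose a Gaussian sphere of radius r = 0.754 m (r > 0.268 m, enclosing the whole shell).
Q_enc = ρ·(4π/3)(b³ − a³) = (-2.29×10^-4)·(4π/3)·((0.268)³ − (0.121)³) = -1.676×10^-5 C.
Since E is radial and uniform over the Gaussian sphere, Φ = E·4πr² = Q_enc/ε₀.
E = k|Q_enc|/r² = (8.99×10^9)(1.676×10^-5)/(0.754)² = 2.65×10^5 N/C.

E = 2.65×10^5 N/C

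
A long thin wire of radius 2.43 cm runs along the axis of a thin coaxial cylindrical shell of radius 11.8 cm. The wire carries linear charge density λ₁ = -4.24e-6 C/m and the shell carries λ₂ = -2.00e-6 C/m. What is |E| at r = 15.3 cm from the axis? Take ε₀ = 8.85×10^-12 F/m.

Choose a coaxial cylinder of radius r = 15.3 cm (arbitrary length L) as the Gaussian surface (r > 11.8 cm, enclosing both).
λ_enc = λ₁ + λ₂ = (-4.24×10^-6) + (-2.00×10^-6) = -6.24×10^-6 C/m.
By Gauss's law (flux through the curved wall only), E·2πrL = λ_enc L/ε₀.
E = |λ_enc|/(2πε₀r) = (6.24×10^-6)/(2π·8.85×10^-12·0.153) = 7.33×10^5 N/C.

|E| = 7.33e5 N/C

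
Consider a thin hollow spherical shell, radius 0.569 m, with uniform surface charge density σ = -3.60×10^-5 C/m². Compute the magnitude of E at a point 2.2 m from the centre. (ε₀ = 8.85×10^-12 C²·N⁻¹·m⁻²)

Use a concentric Gaussian sphere at r = 2.2 m (r > 0.569 m).
The entire shell is enclosed: Q_enc = σ·4πR² = (-3.60×10^-5)·4π·(0.569)² = -1.465e-4 C.
Since E is radial and uniform over the Gaussian sphere, Φ = E·4πr² = Q_enc/ε₀.
E = |Q_enc|/(4πε₀r²) = (1.465×10^-4)/(4π·8.85×10^-12·(2.2)²) = 2.72e5 N/C.

E ≈ 2.72e5 V/m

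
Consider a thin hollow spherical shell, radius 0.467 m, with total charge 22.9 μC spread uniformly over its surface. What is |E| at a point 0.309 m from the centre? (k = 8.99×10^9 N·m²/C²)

|E| = 0 N/C

By spherical symmetry E is radial; choose a Gaussian sphere of radius r = 0.309 m (inside the shell, r < 0.467 m).
No charge lies within this surface, so Q_enc = 0 and Gauss's law gives E·4πr² = 0 ⇒ E = 0.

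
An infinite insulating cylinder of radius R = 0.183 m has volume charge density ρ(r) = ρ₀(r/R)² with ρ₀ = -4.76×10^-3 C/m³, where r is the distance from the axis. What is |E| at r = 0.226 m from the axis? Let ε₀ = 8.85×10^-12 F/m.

Choose a coaxial cylinder of radius r = 0.226 m (arbitrary length L) as the Gaussian surface (r > R, full charge per length enclosed).
λ_enc = 2π ∫₀^R ρ₀(r'/R)^2 r' dr' = 2πρ₀R²/4 = -2.504e-4 C/m.
Applying ∮E·dA = Q_enc/ε₀ with the end caps contributing no flux:
E = |λ_enc|/(2πε₀r) = (2.504×10^-4)/(2π·8.85×10^-12·0.226) = 1.99×10^7 N/C.

|E| ≈ 1.99×10^7 V/m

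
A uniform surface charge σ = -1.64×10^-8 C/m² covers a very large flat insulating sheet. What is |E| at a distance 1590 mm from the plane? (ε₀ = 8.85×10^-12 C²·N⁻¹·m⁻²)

The symmetry is planar: E is normal to the sheet and the same magnitude on both sides. Take a pillbox straddling the sheet with end-cap area A.
Only the two end caps contribute flux: Φ = 2EA. With Q_enc = σA, Gauss's law gives E = |σ|/(2ε₀).
E = |σ|/(2ε₀) = (1.64×10^-8)/(2·8.85×10^-12) = 927 N/C.

|E| = 927 N/C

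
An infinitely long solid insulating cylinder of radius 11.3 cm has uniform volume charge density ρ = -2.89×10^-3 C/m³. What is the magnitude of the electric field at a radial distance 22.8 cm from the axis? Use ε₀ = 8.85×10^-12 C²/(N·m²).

E = 9.14e6 N/C

Coaxial Gaussian cylinder, radius r = 22.8 cm, length L (r > 11.3 cm, full cross-section enclosed).
λ_enc = ρ·πR² = (-2.89×10^-3)π(0.113)² = -1.159×10^-4 C/m.
Gauss's law: E·2πrL = λ_enc L/ε₀.
E = |λ_enc|/(2πε₀r) = (1.159×10^-4)/(2π·8.85×10^-12·0.228) = 9.14×10^6 N/C.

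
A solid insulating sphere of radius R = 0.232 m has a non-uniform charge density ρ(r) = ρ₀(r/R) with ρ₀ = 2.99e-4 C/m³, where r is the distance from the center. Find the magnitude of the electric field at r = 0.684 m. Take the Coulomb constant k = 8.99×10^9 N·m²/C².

Symmetry ⇒ E = E(r) r̂. Gaussian sphere of radius r = 0.684 m (r > R, all charge enclosed).
Q_enc = 4π ∫₀^R ρ₀(r'/R)^1 r'² dr' = 4πρ₀R³/4 = 1.173×10^-5 C.
By Gauss's law, ∮E·dA = E·4πr² = Q_enc/ε₀.
E = k|Q_enc|/r² = (8.99×10^9)(1.173×10^-5)/(0.684)² = 2.25e5 N/C.

E = 2.25×10^5 N/C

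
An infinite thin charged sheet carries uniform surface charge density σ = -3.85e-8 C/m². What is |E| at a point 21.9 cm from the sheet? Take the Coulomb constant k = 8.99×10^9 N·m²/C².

Choose a cylindrical pillbox piercing the sheet, end faces (area A) parallel to it.
Only the two end caps contribute flux: Φ = 2EA. With Q_enc = σA, Gauss's law gives E = |σ|/(2ε₀).
E = 2πk|σ| = 2π(8.99×10^9)(3.85×10^-8) = 2.17×10^3 N/C.

|E| = 2.17×10^3 N/C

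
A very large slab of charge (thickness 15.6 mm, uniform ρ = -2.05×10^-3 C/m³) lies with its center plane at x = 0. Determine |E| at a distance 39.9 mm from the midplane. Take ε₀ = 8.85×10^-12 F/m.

The point |x| = 39.9 mm lies outside the slab (half-thickness 0.0078 m). A symmetric pillbox spanning the full slab encloses Q_enc = ρ·d·A.
Flux = 2EA ⇒ E = |ρ|d/(2ε₀), independent of distance outside.
E = (2.05×10^-3)(0.0156)/(2·8.85×10^-12) = 1.81×10^6 N/C.

E = 1.81×10^6 N/C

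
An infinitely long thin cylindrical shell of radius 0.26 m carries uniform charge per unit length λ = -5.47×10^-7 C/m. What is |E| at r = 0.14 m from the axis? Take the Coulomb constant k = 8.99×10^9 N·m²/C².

Take a coaxial cylindrical Gaussian surface of radius r = 0.14 m and length L (r < 0.26 m, inside the shell).
All the surface charge lies outside this cylinder: Q_enc = 0, hence E = 0.

|E| = 0 N/C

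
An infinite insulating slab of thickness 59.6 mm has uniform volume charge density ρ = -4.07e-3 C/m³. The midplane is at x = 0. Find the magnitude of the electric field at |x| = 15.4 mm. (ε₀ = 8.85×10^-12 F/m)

E ≈ 7.08×10^6 N/C

By symmetry E is perpendicular to the slab. A Gaussian pillbox from −15.4 mm to +15.4 mm (face area A) lies entirely within the slab.
Q_enc = ρ·(2x)·A and flux = 2EA, so 2EA = 2ρxA/ε₀ ⇒ E = |ρ|x/ε₀.
E = (4.07×10^-3)(0.0154)/(8.85×10^-12) = 7.08×10^6 N/C.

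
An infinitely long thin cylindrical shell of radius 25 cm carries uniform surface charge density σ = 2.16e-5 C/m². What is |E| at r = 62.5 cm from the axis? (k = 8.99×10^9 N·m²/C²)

E ≈ 9.76×10^5 V/m

Take a coaxial cylindrical Gaussian surface of radius r = 62.5 cm and length L (r > 25 cm).
The whole shell is enclosed: λ_enc = σ·2πR = (2.16e-5)·2π·(0.25) = 3.393×10^-5 C/m.
By Gauss's law (flux through the curved wall only), E·2πrL = λ_enc L/ε₀.
E = 2k|λ_enc|/r = 2(8.99×10^9)(3.393×10^-5)/(0.625) = 9.76e5 N/C.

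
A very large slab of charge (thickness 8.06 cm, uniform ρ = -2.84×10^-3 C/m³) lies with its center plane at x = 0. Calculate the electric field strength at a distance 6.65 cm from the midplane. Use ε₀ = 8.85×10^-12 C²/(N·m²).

|E| ≈ 1.29e7 N/C

The point |x| = 6.65 cm lies outside the slab (half-thickness 0.0403 m). A symmetric pillbox spanning the full slab encloses Q_enc = ρ·d·A.
Flux = 2EA ⇒ E = |ρ|d/(2ε₀), independent of distance outside.
E = (2.84×10^-3)(0.0806)/(2·8.85×10^-12) = 1.29e7 N/C.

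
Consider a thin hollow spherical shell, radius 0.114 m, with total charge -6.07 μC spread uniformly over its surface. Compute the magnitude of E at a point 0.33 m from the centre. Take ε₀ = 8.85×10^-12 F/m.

5.01×10^5 V/m

Use a concentric Gaussian sphere at r = 0.33 m (r > 0.114 m).
The entire shell is enclosed: Q_enc = -6.07×10^-6 C.
Gauss's law: E·4πr² = Q_enc/ε₀.
E = |Q_enc|/(4πε₀r²) = (6.07×10^-6)/(4π·8.85×10^-12·(0.33)²) = 5.01e5 N/C.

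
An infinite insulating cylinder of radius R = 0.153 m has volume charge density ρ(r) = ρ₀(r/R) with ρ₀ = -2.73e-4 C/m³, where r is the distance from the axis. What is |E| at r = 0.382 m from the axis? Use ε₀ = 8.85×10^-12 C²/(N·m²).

|E| = 6.30×10^5 N/C

By cylindrical symmetry E is radial; use a coaxial Gaussian cylinder of radius 0.382 m and length L (r > R, full charge per length enclosed).
λ_enc = 2π ∫₀^R ρ₀(r'/R)^1 r' dr' = 2πρ₀R²/3 = -1.338e-5 C/m.
Since E is radial and uniform over the curved surface, Φ = E·2πrL = Q_enc/ε₀ = λ_enc L/ε₀.
E = |λ_enc|/(2πε₀r) = (1.338×10^-5)/(2π·8.85×10^-12·0.382) = 6.30×10^5 N/C.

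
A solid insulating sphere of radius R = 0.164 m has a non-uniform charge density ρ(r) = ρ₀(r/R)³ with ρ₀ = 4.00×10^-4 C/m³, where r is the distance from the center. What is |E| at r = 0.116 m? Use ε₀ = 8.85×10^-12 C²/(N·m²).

Use a concentric Gaussian sphere at r = 0.116 m (r < R).
Q_enc = ∫₀^r ρ(r')·4πr'² dr' = (4πρ₀/R³) ∫₀^r r'^5 dr' = 4πρ₀ r^6/(6·R³) = 4.627×10^-7 C.
By Gauss's law, ∮E·dA = E·4πr² = Q_enc/ε₀.
E = |Q_enc|/(4πε₀r²) = (4.627e-7)/(4π·8.85×10^-12·(0.116)²) = 3.09×10^5 N/C.

E ≈ 3.09e5 N/C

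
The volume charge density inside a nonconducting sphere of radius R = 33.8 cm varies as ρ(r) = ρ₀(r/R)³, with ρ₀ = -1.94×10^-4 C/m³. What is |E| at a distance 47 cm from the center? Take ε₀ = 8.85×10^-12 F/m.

6.39×10^5 N/C

Take a concentric spherical Gaussian surface of radius r = 47 cm (r > R, all charge enclosed).
Q_enc = 4π ∫₀^R ρ₀(r'/R)^3 r'² dr' = 4πρ₀R³/6 = -1.569×10^-5 C.
By Gauss's law, ∮E·dA = E·4πr² = Q_enc/ε₀.
E = |Q_enc|/(4πε₀r²) = (1.569e-5)/(4π·8.85×10^-12·(0.47)²) = 6.39e5 N/C.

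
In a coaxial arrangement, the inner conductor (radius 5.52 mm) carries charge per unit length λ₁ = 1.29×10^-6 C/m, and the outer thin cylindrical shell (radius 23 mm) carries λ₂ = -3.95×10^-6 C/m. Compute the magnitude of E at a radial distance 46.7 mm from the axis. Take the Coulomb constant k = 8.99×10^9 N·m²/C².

By cylindrical symmetry E is radial; use a coaxial Gaussian cylinder of radius 46.7 mm and length L (r > 23 mm, enclosing both).
λ_enc = λ₁ + λ₂ = (1.29e-6) + (-3.95×10^-6) = -2.66×10^-6 C/m.
Applying ∮E·dA = Q_enc/ε₀ with the end caps contributing no flux:
E = 2k|λ_enc|/r = 2(8.99×10^9)(2.66e-6)/(0.0467) = 1.02×10^6 N/C.

E ≈ 1.02×10^6 V/m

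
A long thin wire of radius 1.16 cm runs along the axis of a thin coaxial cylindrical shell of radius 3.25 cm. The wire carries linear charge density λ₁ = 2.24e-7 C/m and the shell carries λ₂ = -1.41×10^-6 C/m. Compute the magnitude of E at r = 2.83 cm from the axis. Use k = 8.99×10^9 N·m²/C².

|E| ≈ 1.42e5 N/C

Choose a coaxial cylinder of radius r = 2.83 cm (arbitrary length L) as the Gaussian surface (between the conductors, 1.16 cm < r < 3.25 cm).
The shell at 3.25 cm lies outside the Gaussian surface, so λ_enc = λ₁ = 2.24×10^-7 C/m.
Applying ∮E·dA = Q_enc/ε₀ with the end caps contributing no flux:
E = 2k|λ_enc|/r = 2(8.99×10^9)(2.24×10^-7)/(0.0283) = 1.42×10^5 N/C.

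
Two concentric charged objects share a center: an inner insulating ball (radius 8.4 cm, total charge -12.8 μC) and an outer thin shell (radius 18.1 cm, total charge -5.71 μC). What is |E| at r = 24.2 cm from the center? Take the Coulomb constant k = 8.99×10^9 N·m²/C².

E = 2.84×10^6 V/m

Use a concentric Gaussian sphere at r = 24.2 cm (r > 18.1 cm, enclosing both).
Q_enc = (-12.8 μC) + (-5.71 μC) = -1.851×10^-5 C.
Applying ∮E·dA = Q_enc/ε₀ with Φ = E(4πr²):
E = k|Q_enc|/r² = (8.99×10^9)(1.851×10^-5)/(0.242)² = 2.84×10^6 N/C.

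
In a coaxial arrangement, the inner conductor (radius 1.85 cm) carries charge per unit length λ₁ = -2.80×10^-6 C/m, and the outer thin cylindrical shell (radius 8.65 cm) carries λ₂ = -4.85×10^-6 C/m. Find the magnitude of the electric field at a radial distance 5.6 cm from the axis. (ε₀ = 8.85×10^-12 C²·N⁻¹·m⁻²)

By cylindrical symmetry E is radial; use a coaxial Gaussian cylinder of radius 5.6 cm and length L (between the conductors, 1.85 cm < r < 8.65 cm).
The shell at 8.65 cm lies outside the Gaussian surface, so λ_enc = λ₁ = -2.80×10^-6 C/m.
By Gauss's law (flux through the curved wall only), E·2πrL = λ_enc L/ε₀.
E = |λ_enc|/(2πε₀r) = (2.80×10^-6)/(2π·8.85×10^-12·0.056) = 8.99×10^5 N/C.

|E| ≈ 8.99×10^5 N/C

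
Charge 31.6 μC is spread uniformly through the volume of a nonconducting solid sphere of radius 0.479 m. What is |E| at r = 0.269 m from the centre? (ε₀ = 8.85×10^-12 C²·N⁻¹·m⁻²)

E = 6.95×10^5 N/C

By spherical symmetry E is radial; choose a Gaussian sphere of radius r = 0.269 m (r < R).
For a uniform sphere the enclosed fraction is (r/R)³, so Q_enc = (31.6 μC)(0.269/0.479)³ = 5.597e-6 C.
Applying ∮E·dA = Q_enc/ε₀ with Φ = E(4πr²):
E = |Q_enc|/(4πε₀r²) = (5.597×10^-6)/(4π·8.85×10^-12·(0.269)²) = 6.95e5 N/C.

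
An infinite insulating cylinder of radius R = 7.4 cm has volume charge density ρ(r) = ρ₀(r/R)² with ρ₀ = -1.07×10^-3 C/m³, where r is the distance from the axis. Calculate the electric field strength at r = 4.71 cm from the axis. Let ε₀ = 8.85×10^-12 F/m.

5.77e5 N/C

Choose a coaxial cylinder of radius r = 4.71 cm (arbitrary length L) as the Gaussian surface (r < R).
Integrating ρ over the cross-section to radius r: λ_enc = (2πρ₀/R²) ∫₀^r r'^3 dr' = 2πρ₀ r^4/(4·R²) = -1.511×10^-6 C/m.
Applying ∮E·dA = Q_enc/ε₀ with the end caps contributing no flux:
E = |λ_enc|/(2πε₀r) = (1.511×10^-6)/(2π·8.85×10^-12·0.0471) = 5.77×10^5 N/C.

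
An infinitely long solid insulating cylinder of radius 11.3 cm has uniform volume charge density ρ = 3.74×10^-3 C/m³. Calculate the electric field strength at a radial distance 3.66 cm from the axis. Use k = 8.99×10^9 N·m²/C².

E = 7.73×10^6 V/m

By cylindrical symmetry E is radial; use a coaxial Gaussian cylinder of radius 3.66 cm and length L (r < R).
Charge inside radius r per length L is ρ·πr²·L, so λ_enc = ρπr² = 1.574×10^-5 C/m.
Gauss's law: E·2πrL = λ_enc L/ε₀.
E = 2k|λ_enc|/r = 2(8.99×10^9)(1.574×10^-5)/(0.0366) = 7.73e6 N/C.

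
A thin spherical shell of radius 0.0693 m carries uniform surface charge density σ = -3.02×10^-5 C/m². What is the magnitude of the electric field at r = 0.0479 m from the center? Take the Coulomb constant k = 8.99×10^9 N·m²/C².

E = 0

Symmetry ⇒ E = E(r) r̂. Gaussian sphere of radius r = 0.0479 m (inside the shell, r < 0.0693 m).
No charge lies within this surface, so Q_enc = 0 and Gauss's law gives E·4πr² = 0 ⇒ E = 0.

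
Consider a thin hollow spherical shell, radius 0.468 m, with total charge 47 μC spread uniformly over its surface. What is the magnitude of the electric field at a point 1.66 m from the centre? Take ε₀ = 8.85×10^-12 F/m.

|E| = 1.53×10^5 V/m

Take a concentric spherical Gaussian surface of radius r = 1.66 m (r > 0.468 m).
The entire shell is enclosed: Q_enc = 4.70e-5 C.
Gauss's law: E·4πr² = Q_enc/ε₀.
E = |Q_enc|/(4πε₀r²) = (4.70×10^-5)/(4π·8.85×10^-12·(1.66)²) = 1.53e5 N/C.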